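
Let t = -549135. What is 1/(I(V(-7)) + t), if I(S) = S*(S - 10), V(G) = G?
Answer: -1/549016 ≈ -1.8214e-6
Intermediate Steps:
I(S) = S*(-10 + S)
1/(I(V(-7)) + t) = 1/(-7*(-10 - 7) - 549135) = 1/(-7*(-17) - 549135) = 1/(119 - 549135) = 1/(-549016) = -1/549016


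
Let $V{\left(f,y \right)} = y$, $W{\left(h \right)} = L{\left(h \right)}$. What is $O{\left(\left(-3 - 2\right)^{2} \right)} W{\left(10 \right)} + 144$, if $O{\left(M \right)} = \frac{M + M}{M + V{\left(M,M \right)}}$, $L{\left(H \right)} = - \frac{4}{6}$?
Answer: $\frac{430}{3} \approx 143.33$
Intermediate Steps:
$L{\left(H \right)} = - \frac{2}{3}$ ($L{\left(H \right)} = \left(-4\right) \frac{1}{6} = - \frac{2}{3}$)
$W{\left(h \right)} = - \frac{2}{3}$
$O{\left(M \right)} = 1$ ($O{\left(M \right)} = \frac{M + M}{M + M} = \frac{2 M}{2 M} = 2 M \frac{1}{2 M} = 1$)
$O{\left(\left(-3 - 2\right)^{2} \right)} W{\left(10 \right)} + 144 = 1 \left(- \frac{2}{3}\right) + 144 = - \frac{2}{3} + 144 = \frac{430}{3}$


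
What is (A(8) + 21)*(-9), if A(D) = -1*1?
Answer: -180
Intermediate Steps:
A(D) = -1
(A(8) + 21)*(-9) = (-1 + 21)*(-9) = 20*(-9) = -180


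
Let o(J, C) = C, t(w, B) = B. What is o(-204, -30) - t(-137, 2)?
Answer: -32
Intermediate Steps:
o(-204, -30) - t(-137, 2) = -30 - 1*2 = -30 - 2 = -32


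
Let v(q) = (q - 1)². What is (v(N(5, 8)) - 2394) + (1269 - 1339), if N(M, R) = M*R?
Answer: -943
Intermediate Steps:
v(q) = (-1 + q)²
(v(N(5, 8)) - 2394) + (1269 - 1339) = ((-1 + 5*8)² - 2394) + (1269 - 1339) = ((-1 + 40)² - 2394) - 70 = (39² - 2394) - 70 = (1521 - 2394) - 70 = -873 - 70 = -943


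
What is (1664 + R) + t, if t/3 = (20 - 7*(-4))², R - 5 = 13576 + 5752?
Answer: 27909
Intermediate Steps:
R = 19333 (R = 5 + (13576 + 5752) = 5 + 19328 = 19333)
t = 6912 (t = 3*(20 - 7*(-4))² = 3*(20 + 28)² = 3*48² = 3*2304 = 6912)
(1664 + R) + t = (1664 + 19333) + 6912 = 20997 + 6912 = 27909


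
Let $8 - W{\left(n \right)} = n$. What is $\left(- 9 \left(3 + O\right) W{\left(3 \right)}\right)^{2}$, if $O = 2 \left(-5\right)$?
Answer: $99225$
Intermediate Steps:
$W{\left(n \right)} = 8 - n$
$O = -10$
$\left(- 9 \left(3 + O\right) W{\left(3 \right)}\right)^{2} = \left(- 9 \left(3 - 10\right) \left(8 - 3\right)\right)^{2} = \left(- 9 \left(- 7 \left(8 - 3\right)\right)\right)^{2} = \left(- 9 \left(\left(-7\right) 5\right)\right)^{2} = \left(\left(-9\right) \left(-35\right)\right)^{2} = 315^{2} = 99225$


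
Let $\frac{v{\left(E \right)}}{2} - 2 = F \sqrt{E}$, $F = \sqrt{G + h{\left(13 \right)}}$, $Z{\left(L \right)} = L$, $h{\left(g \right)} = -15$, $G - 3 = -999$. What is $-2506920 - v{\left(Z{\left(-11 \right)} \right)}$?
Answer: $-2506924 + 2 \sqrt{11121} \approx -2.5067 \cdot 10^{6}$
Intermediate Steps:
$G = -996$ ($G = 3 - 999 = -996$)
$F = i \sqrt{1011}$ ($F = \sqrt{-996 - 15} = \sqrt{-1011} = i \sqrt{1011} \approx 31.796 i$)
$v{\left(E \right)} = 4 + 2 i \sqrt{1011} \sqrt{E}$
$-2506920 - v{\left(Z{\left(-11 \right)} \right)} = -2506920 - \left(4 + 2 i \sqrt{1011} \sqrt{-11}\right) = -2506920 - \left(4 + 2 i \sqrt{1011} i \sqrt{11}\right) = -2506920 - \left(4 - 2 \sqrt{11121}\right) = -2506924 + 2 \sqrt{11121}$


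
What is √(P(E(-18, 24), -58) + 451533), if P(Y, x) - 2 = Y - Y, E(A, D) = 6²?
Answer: 7*√9215 ≈ 671.96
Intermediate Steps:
E(A, D) = 36
P(Y, x) = 2 (P(Y, x) = 2 + (Y - Y) = 2 + 0 = 2)
√(P(E(-18, 24), -58) + 451533) = √(2 + 451533) = √451535 = 7*√9215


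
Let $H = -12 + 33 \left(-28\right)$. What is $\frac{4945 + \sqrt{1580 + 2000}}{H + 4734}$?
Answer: $\frac{4945}{3798} + \frac{\sqrt{895}}{1899} \approx 1.3178$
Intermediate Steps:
$H = -936$ ($H = -12 - 924 = -936$)
$\frac{4945 + \sqrt{1580 + 2000}}{H + 4734} = \frac{4945 + \sqrt{1580 + 2000}}{-936 + 4734} = \frac{4945 + \sqrt{3580}}{3798} = \left(4945 + 2 \sqrt{895}\right) \frac{1}{3798} = \frac{4945}{3798} + \frac{\sqrt{895}}{1899}$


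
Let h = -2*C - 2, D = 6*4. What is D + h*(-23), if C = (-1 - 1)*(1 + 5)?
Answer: -482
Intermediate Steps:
D = 24
C = -12 (C = -2*6 = -12)
h = 22 (h = -2*(-12) - 2 = 24 - 2 = 22)
D + h*(-23) = 24 + 22*(-23) = 24 - 506 = -482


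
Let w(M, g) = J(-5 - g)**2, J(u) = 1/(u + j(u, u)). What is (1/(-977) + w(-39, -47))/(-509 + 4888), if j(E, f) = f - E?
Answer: -787/7546891212 ≈ -1.0428e-7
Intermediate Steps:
J(u) = 1/u (J(u) = 1/(u + (u - u)) = 1/(u + 0) = 1/u)
w(M, g) = (-5 - g)**(-2) (w(M, g) = (1/(-5 - g))**2 = (-5 - g)**(-2))
(1/(-977) + w(-39, -47))/(-509 + 4888) = (1/(-977) + (5 - 47)**(-2))/(-509 + 4888) = (-1/977 + (-42)**(-2))/4379 = (-1/977 + 1/1764)*(1/4379) = -787/1723428*1/4379 = -787/7546891212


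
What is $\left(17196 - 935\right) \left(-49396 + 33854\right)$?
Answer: $-252728462$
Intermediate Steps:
$\left(17196 - 935\right) \left(-49396 + 33854\right) = 16261 \left(-15542\right) = -252728462$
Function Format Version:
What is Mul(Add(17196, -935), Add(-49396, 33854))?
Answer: -252728462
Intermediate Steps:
Mul(Add(17196, -935), Add(-49396, 33854)) = Mul(16261, -15542) = -252728462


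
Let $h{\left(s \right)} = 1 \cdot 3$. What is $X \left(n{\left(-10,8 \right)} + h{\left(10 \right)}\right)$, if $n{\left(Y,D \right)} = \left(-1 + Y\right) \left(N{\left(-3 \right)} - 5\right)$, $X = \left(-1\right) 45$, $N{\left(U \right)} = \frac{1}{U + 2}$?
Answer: $-3105$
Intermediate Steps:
$h{\left(s \right)} = 3$
$N{\left(U \right)} = \frac{1}{2 + U}$
$X = -45$
$n{\left(Y,D \right)} = 6 - 6 Y$ ($n{\left(Y,D \right)} = \left(-1 + Y\right) \left(\frac{1}{2 - 3} - 5\right) = \left(-1 + Y\right) \left(\frac{1}{-1} - 5\right) = \left(-1 + Y\right) \left(-1 - 5\right) = \left(-1 + Y\right) \left(-6\right) = 6 - 6 Y$)
$X \left(n{\left(-10,8 \right)} + h{\left(10 \right)}\right) = - 45 \left(\left(6 - -60\right) + 3\right) = - 45 \left(\left(6 + 60\right) + 3\right) = - 45 \left(66 + 3\right) = \left(-45\right) 69 = -3105$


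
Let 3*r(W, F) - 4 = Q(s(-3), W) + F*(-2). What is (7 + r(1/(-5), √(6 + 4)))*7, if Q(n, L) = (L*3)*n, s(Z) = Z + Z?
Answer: 1001/15 - 14*√10/3 ≈ 51.976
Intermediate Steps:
s(Z) = 2*Z
Q(n, L) = 3*L*n (Q(n, L) = (3*L)*n = 3*L*n)
r(W, F) = 4/3 - 6*W - 2*F/3 (r(W, F) = 4/3 + (3*W*(2*(-3)) + F*(-2))/3 = 4/3 + (3*W*(-6) - 2*F)/3 = 4/3 + (-18*W - 2*F)/3 = 4/3 + (-6*W - 2*F/3) = 4/3 - 6*W - 2*F/3)
(7 + r(1/(-5), √(6 + 4)))*7 = (7 + (4/3 - 6/(-5) - 2*√(6 + 4)/3))*7 = (7 + (4/3 - 6*(-⅕) - 2*√10/3))*7 = (7 + (4/3 + 6/5 - 2*√10/3))*7 = (7 + (38/15 - 2*√10/3))*7 = (143/15 - 2*√10/3)*7 = 1001/15 - 14*√10/3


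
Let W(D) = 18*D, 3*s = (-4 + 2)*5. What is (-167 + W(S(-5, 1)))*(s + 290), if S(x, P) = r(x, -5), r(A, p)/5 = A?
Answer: -530620/3 ≈ -1.7687e+5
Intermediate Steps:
r(A, p) = 5*A
S(x, P) = 5*x
s = -10/3 (s = ((-4 + 2)*5)/3 = (-2*5)/3 = (⅓)*(-10) = -10/3 ≈ -3.3333)
(-167 + W(S(-5, 1)))*(s + 290) = (-167 + 18*(5*(-5)))*(-10/3 + 290) = (-167 + 18*(-25))*(860/3) = (-167 - 450)*(860/3) = -617*860/3 = -530620/3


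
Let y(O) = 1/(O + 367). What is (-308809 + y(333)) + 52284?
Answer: -179567499/700 ≈ -2.5653e+5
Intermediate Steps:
y(O) = 1/(367 + O)
(-308809 + y(333)) + 52284 = (-308809 + 1/(367 + 333)) + 52284 = (-308809 + 1/700) + 52284 = -216166299/700 + 52284 = -179567499/700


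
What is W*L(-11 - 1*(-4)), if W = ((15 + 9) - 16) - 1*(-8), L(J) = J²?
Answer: 784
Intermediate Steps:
W = 16 (W = (24 - 16) + 8 = 8 + 8 = 16)
W*L(-11 - 1*(-4)) = 16*(-11 - 1*(-4))² = 16*(-11 + 4)² = 16*(-7)² = 16*49 = 784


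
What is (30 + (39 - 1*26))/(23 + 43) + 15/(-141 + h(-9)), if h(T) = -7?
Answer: 2687/4884 ≈ 0.55016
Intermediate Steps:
(30 + (39 - 1*26))/(23 + 43) + 15/(-141 + h(-9)) = (30 + (39 - 1*26))/(23 + 43) + 15/(-141 - 7) = (30 + (39 - 26))/66 + 15/(-148) = (30 + 13)*(1/66) - 1/148*15 = 43*(1/66) - 15/148 = 43/66 - 15/148 = 2687/4884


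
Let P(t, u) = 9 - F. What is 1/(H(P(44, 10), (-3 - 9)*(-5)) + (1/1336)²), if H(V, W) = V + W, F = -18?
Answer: 1784896/155285953 ≈ 0.011494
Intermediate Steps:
P(t, u) = 27 (P(t, u) = 9 - 1*(-18) = 9 + 18 = 27)
1/(H(P(44, 10), (-3 - 9)*(-5)) + (1/1336)²) = 1/((27 + (-3 - 9)*(-5)) + (1/1336)²) = 1/((27 - 12*(-5)) + (1/1336)²) = 1/((27 + 60) + 1/1784896) = 1/(87 + 1/1784896) = 1/(155285953/1784896) = 1784896/155285953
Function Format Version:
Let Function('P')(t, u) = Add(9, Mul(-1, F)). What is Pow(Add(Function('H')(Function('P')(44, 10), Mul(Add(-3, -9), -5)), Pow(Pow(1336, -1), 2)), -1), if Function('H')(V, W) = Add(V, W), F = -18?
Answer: Rational(1784896, 155285953) ≈ 0.011494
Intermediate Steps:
Function('P')(t, u) = 27 (Function('P')(t, u) = Add(9, Mul(-1, -18)) = Add(9, 18) = 27)
Pow(Add(Function('H')(Function('P')(44, 10), Mul(Add(-3, -9), -5)), Pow(Pow(1336, -1), 2)), -1) = Pow(Add(Add(27, Mul(Add(-3, -9), -5)), Pow(Pow(1336, -1), 2)), -1) = Pow(Add(Add(27, Mul(-12, -5)), Pow(Rational(1, 1336), 2)), -1) = Pow(Add(Add(27, 60), Rational(1, 1784896)), -1) = Pow(Add(87, Rational(1, 1784896)), -1) = Pow(Rational(155285953, 1784896), -1) = Rational(1784896, 155285953)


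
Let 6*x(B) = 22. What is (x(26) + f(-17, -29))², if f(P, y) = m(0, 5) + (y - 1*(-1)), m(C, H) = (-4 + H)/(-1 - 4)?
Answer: 135424/225 ≈ 601.88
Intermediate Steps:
m(C, H) = ⅘ - H/5 (m(C, H) = (-4 + H)/(-5) = (-4 + H)*(-⅕) = ⅘ - H/5)
x(B) = 11/3 (x(B) = (⅙)*22 = 11/3)
f(P, y) = ⅘ + y (f(P, y) = (⅘ - ⅕*5) + (y - 1*(-1)) = (⅘ - 1) + (y + 1) = -⅕ + (1 + y) = ⅘ + y)
(x(26) + f(-17, -29))² = (11/3 + (⅘ - 29))² = (11/3 - 141/5)² = (-368/15)² = 135424/225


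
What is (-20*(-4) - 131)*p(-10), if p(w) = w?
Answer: 510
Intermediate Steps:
(-20*(-4) - 131)*p(-10) = (-20*(-4) - 131)*(-10) = (80 - 131)*(-10) = -51*(-10) = 510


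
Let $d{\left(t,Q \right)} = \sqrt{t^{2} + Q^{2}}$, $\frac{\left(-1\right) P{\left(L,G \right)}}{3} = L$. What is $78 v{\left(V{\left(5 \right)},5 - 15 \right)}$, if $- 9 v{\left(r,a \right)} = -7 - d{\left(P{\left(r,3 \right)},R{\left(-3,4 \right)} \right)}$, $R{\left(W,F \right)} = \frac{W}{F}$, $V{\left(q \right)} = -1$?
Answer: $\frac{182}{3} + \frac{13 \sqrt{17}}{2} \approx 87.467$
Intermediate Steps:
$P{\left(L,G \right)} = - 3 L$
$d{\left(t,Q \right)} = \sqrt{Q^{2} + t^{2}}$
$v{\left(r,a \right)} = \frac{7}{9} + \frac{\sqrt{\frac{9}{16} + 9 r^{2}}}{9}$ ($v{\left(r,a \right)} = - \frac{-7 - \sqrt{\left(- \frac{3}{4}\right)^{2} + \left(- 3 r\right)^{2}}}{9} = - \frac{-7 - \sqrt{\left(\left(-3\right) \frac{1}{4}\right)^{2} + 9 r^{2}}}{9} = - \frac{-7 - \sqrt{\left(- \frac{3}{4}\right)^{2} + 9 r^{2}}}{9} = - \frac{-7 - \sqrt{\frac{9}{16} + 9 r^{2}}}{9} = \frac{7}{9} + \frac{\sqrt{\frac{9}{16} + 9 r^{2}}}{9}$)
$78 v{\left(V{\left(5 \right)},5 - 15 \right)} = 78 \left(\frac{7}{9} + \frac{\sqrt{1 + 16 \left(-1\right)^{2}}}{12}\right) = 78 \left(\frac{7}{9} + \frac{\sqrt{1 + 16 \cdot 1}}{12}\right) = 78 \left(\frac{7}{9} + \frac{\sqrt{1 + 16}}{12}\right) = 78 \left(\frac{7}{9} + \frac{\sqrt{17}}{12}\right) = \frac{182}{3} + \frac{13 \sqrt{17}}{2}$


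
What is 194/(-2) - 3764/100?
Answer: -3366/25 ≈ -134.64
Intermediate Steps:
194/(-2) - 3764/100 = 194*(-½) - 3764*1/100 = -97 - 941/25 = -3366/25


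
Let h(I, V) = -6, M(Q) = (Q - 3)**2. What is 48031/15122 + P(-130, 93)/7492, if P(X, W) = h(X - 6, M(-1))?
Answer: 44969690/14161753 ≈ 3.1754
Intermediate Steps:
M(Q) = (-3 + Q)**2
P(X, W) = -6
48031/15122 + P(-130, 93)/7492 = 48031/15122 - 6/7492 = 48031*(1/15122) - 6*1/7492 = 48031/15122 - 3/3746 = 44969690/14161753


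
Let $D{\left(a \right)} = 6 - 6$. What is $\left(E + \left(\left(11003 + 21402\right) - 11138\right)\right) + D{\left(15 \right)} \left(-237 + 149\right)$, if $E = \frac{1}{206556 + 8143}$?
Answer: $\frac{4566003634}{214699} \approx 21267.0$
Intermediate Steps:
$E = \frac{1}{214699} \approx 4.6577 \cdot 10^{-6}$
$D{\left(a \right)} = 0$ ($D{\left(a \right)} = 6 - 6 = 0$)
$\left(E + \left(\left(11003 + 21402\right) - 11138\right)\right) + D{\left(15 \right)} \left(-237 + 149\right) = \left(\frac{1}{214699} + \left(\left(11003 + 21402\right) - 11138\right)\right) + 0 \left(-237 + 149\right) = \left(\frac{1}{214699} + \left(32405 - 11138\right)\right) + 0 \left(-88\right) = \left(\frac{1}{214699} + 21267\right) + 0 = \frac{4566003634}{214699} + 0 = \frac{4566003634}{214699}$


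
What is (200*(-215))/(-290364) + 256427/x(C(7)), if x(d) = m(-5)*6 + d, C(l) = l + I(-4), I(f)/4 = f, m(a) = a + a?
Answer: -269761603/72591 ≈ -3716.2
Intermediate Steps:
m(a) = 2*a
I(f) = 4*f
C(l) = -16 + l (C(l) = l + 4*(-4) = l - 16 = -16 + l)
x(d) = -60 + d (x(d) = (2*(-5))*6 + d = -10*6 + d = -60 + d)
(200*(-215))/(-290364) + 256427/x(C(7)) = (200*(-215))/(-290364) + 256427/(-60 + (-16 + 7)) = -43000*(-1/290364) + 256427/(-60 - 9) = 10750/72591 + 256427/(-69) = 10750/72591 + 256427*(-1/69) = 10750/72591 - 11149/3 = -269761603/72591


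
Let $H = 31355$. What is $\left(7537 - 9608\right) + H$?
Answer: $29284$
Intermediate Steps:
$\left(7537 - 9608\right) + H = \left(7537 - 9608\right) + 31355 = -2071 + 31355 = 29284$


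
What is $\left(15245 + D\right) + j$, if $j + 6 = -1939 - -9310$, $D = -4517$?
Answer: $18093$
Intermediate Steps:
$j = 7365$ ($j = -6 - -7371 = -6 + \left(-1939 + 9310\right) = -6 + 7371 = 7365$)
$\left(15245 + D\right) + j = \left(15245 - 4517\right) + 7365 = 10728 + 7365 = 18093$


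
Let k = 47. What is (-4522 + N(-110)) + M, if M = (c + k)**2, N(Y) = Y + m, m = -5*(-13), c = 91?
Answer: 14477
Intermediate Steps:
m = 65
N(Y) = 65 + Y (N(Y) = Y + 65 = 65 + Y)
M = 19044 (M = (91 + 47)**2 = 138**2 = 19044)
(-4522 + N(-110)) + M = (-4522 + (65 - 110)) + 19044 = (-4522 - 45) + 19044 = -4567 + 19044 = 14477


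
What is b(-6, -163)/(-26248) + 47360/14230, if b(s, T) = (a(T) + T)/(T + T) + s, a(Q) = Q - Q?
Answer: 248636709/74701808 ≈ 3.3284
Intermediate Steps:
a(Q) = 0
b(s, T) = ½ + s (b(s, T) = (0 + T)/(T + T) + s = T/((2*T)) + s = T*(1/(2*T)) + s = ½ + s)
b(-6, -163)/(-26248) + 47360/14230 = (½ - 6)/(-26248) + 47360/14230 = -11/2*(-1/26248) + 47360*(1/14230) = 11/52496 + 4736/1423 = 248636709/74701808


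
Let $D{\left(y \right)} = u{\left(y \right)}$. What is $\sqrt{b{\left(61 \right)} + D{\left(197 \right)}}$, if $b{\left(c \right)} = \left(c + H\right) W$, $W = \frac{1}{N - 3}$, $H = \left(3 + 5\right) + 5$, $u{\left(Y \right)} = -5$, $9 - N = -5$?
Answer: $\frac{\sqrt{209}}{11} \approx 1.3143$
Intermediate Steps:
$N = 14$ ($N = 9 - -5 = 9 + 5 = 14$)
$H = 13$ ($H = 8 + 5 = 13$)
$D{\left(y \right)} = -5$
$W = \frac{1}{11}$ ($W = \frac{1}{14 - 3} = \frac{1}{11} \approx 0.090909$)
$b{\left(c \right)} = \frac{13}{11} + \frac{c}{11}$ ($b{\left(c \right)} = \left(c + 13\right) \frac{1}{11} = \left(13 + c\right) \frac{1}{11} = \frac{13}{11} + \frac{c}{11}$)
$\sqrt{b{\left(61 \right)} + D{\left(197 \right)}} = \sqrt{\left(\frac{13}{11} + \frac{1}{11} \cdot 61\right) - 5} = \sqrt{\left(\frac{13}{11} + \frac{61}{11}\right) - 5} = \sqrt{\frac{74}{11} - 5} = \sqrt{\frac{19}{11}} = \frac{\sqrt{209}}{11}$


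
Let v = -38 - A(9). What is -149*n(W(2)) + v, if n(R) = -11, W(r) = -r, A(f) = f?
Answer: 1592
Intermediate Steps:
v = -47 (v = -38 - 1*9 = -38 - 9 = -47)
-149*n(W(2)) + v = -149*(-11) - 47 = 1639 - 47 = 1592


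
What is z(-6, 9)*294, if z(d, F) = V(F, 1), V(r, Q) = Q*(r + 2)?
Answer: 3234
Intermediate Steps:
V(r, Q) = Q*(2 + r)
z(d, F) = 2 + F (z(d, F) = 1*(2 + F) = 2 + F)
z(-6, 9)*294 = (2 + 9)*294 = 11*294 = 3234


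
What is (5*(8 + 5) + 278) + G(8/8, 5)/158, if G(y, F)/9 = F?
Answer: 54239/158 ≈ 343.28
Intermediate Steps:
G(y, F) = 9*F
(5*(8 + 5) + 278) + G(8/8, 5)/158 = (5*(8 + 5) + 278) + (9*5)/158 = (5*13 + 278) + 45*(1/158) = (65 + 278) + 45/158 = 343 + 45/158 = 54239/158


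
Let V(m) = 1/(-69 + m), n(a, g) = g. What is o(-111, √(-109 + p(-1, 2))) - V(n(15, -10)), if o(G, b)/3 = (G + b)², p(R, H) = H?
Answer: 2894719/79 - 666*I*√107 ≈ 36642.0 - 6889.2*I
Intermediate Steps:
o(G, b) = 3*(G + b)²
o(-111, √(-109 + p(-1, 2))) - V(n(15, -10)) = 3*(-111 + √(-109 + 2))² - 1/(-69 - 10) = 3*(-111 + √(-107))² - 1/(-79) = 3*(-111 + I*√107)² - 1*(-1/79) = 3*(-111 + I*√107)² + 1/79 = 1/79 + 3*(-111 + I*√107)²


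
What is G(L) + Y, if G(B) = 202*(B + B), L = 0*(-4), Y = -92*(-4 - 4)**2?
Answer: -5888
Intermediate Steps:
Y = -5888 (Y = -92*(-8)**2 = -92*64 = -5888)
L = 0
G(B) = 404*B (G(B) = 202*(2*B) = 404*B)
G(L) + Y = 404*0 - 5888 = 0 - 5888 = -5888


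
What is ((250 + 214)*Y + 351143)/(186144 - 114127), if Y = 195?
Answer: 441623/72017 ≈ 6.1322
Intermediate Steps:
((250 + 214)*Y + 351143)/(186144 - 114127) = ((250 + 214)*195 + 351143)/(186144 - 114127) = (464*195 + 351143)/72017 = (90480 + 351143)*(1/72017) = 441623*(1/72017) = 441623/72017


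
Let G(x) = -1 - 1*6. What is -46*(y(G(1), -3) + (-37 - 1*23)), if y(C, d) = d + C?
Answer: 3220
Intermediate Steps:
G(x) = -7 (G(x) = -1 - 6 = -7)
y(C, d) = C + d
-46*(y(G(1), -3) + (-37 - 1*23)) = -46*((-7 - 3) + (-37 - 1*23)) = -46*(-10 + (-37 - 23)) = -46*(-10 - 60) = -46*(-70) = 3220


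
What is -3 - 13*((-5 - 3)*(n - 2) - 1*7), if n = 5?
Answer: 400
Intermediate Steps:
-3 - 13*((-5 - 3)*(n - 2) - 1*7) = -3 - 13*((-5 - 3)*(5 - 2) - 1*7) = -3 - 13*(-8*3 - 7) = -3 - 13*(-24 - 7) = -3 - 13*(-31) = -3 + 403 = 400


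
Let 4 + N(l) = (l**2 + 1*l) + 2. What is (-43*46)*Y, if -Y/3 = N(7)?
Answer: 320436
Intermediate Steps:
N(l) = -2 + l + l**2 (N(l) = -4 + ((l**2 + 1*l) + 2) = -4 + ((l**2 + l) + 2) = -4 + ((l + l**2) + 2) = -4 + (2 + l + l**2) = -2 + l + l**2)
Y = -162 (Y = -3*(-2 + 7 + 7**2) = -3*(-2 + 7 + 49) = -3*54 = -162)
(-43*46)*Y = -43*46*(-162) = -1978*(-162) = 320436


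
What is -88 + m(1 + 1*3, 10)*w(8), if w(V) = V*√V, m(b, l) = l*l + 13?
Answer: -88 + 1808*√2 ≈ 2468.9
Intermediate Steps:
m(b, l) = 13 + l² (m(b, l) = l² + 13 = 13 + l²)
w(V) = V^(3/2)
-88 + m(1 + 1*3, 10)*w(8) = -88 + (13 + 10²)*8^(3/2) = -88 + (13 + 100)*(16*√2) = -88 + 113*(16*√2) = -88 + 1808*√2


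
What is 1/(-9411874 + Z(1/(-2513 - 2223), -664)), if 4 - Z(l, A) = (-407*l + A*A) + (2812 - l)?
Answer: -592/5834502227 ≈ -1.0147e-7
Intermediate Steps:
Z(l, A) = -2808 - A² + 408*l (Z(l, A) = 4 - ((-407*l + A*A) + (2812 - l)) = 4 - ((-407*l + A²) + (2812 - l)) = 4 - ((A² - 407*l) + (2812 - l)) = 4 - (2812 + A² - 408*l) = 4 + (-2812 - A² + 408*l) = -2808 - A² + 408*l)
1/(-9411874 + Z(1/(-2513 - 2223), -664)) = 1/(-9411874 + (-2808 - 1*(-664)² + 408/(-2513 - 2223))) = 1/(-9411874 + (-2808 - 1*440896 + 408/(-4736))) = 1/(-9411874 + (-2808 - 440896 + 408*(-1/4736))) = 1/(-9411874 + (-2808 - 440896 - 51/592)) = 1/(-9411874 - 262672819/592) = 1/(-5834502227/592) = -592/5834502227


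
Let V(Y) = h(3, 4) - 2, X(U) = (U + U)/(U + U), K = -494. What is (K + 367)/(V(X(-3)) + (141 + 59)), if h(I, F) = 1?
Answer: -127/199 ≈ -0.63819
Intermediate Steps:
X(U) = 1 (X(U) = (2*U)/((2*U)) = (2*U)*(1/(2*U)) = 1)
V(Y) = -1 (V(Y) = 1 - 2 = -1)
(K + 367)/(V(X(-3)) + (141 + 59)) = (-494 + 367)/(-1 + (141 + 59)) = -127/(-1 + 200) = -127/199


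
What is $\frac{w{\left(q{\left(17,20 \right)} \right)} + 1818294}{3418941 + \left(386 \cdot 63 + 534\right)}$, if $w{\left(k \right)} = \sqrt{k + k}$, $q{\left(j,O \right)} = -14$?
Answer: $\frac{606098}{1147931} + \frac{2 i \sqrt{7}}{3443793} \approx 0.52799 + 1.5365 \cdot 10^{-6} i$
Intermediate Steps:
$w{\left(k \right)} = \sqrt{2} \sqrt{k}$ ($w{\left(k \right)} = \sqrt{2 k} = \sqrt{2} \sqrt{k}$)
$\frac{w{\left(q{\left(17,20 \right)} \right)} + 1818294}{3418941 + \left(386 \cdot 63 + 534\right)} = \frac{\sqrt{2} \sqrt{-14} + 1818294}{3418941 + \left(386 \cdot 63 + 534\right)} = \frac{\sqrt{2} i \sqrt{14} + 1818294}{3418941 + \left(24318 + 534\right)} = \frac{2 i \sqrt{7} + 1818294}{3418941 + 24852} = \frac{1818294 + 2 i \sqrt{7}}{3443793} = \left(1818294 + 2 i \sqrt{7}\right) \frac{1}{3443793} = \frac{606098}{1147931} + \frac{2 i \sqrt{7}}{3443793}$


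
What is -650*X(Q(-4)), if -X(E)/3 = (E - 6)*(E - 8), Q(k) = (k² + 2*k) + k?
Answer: 15600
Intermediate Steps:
Q(k) = k² + 3*k
X(E) = -3*(-8 + E)*(-6 + E) (X(E) = -3*(E - 6)*(E - 8) = -3*(-6 + E)*(-8 + E) = -3*(-8 + E)*(-6 + E))
-650*X(Q(-4)) = -650*(-144 - 3*16*(3 - 4)² + 42*(-4*(3 - 4))) = -650*(-144 - 3*(-4*(-1))² + 42*(-4*(-1))) = -650*(-144 - 3*4² + 42*4) = -650*(-144 - 3*16 + 168) = -650*(-144 - 48 + 168) = -650*(-24) = 15600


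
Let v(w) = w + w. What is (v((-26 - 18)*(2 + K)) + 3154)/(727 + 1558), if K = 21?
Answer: 226/457 ≈ 0.49453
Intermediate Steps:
v(w) = 2*w
(v((-26 - 18)*(2 + K)) + 3154)/(727 + 1558) = (2*((-26 - 18)*(2 + 21)) + 3154)/(727 + 1558) = (2*(-44*23) + 3154)/2285 = (2*(-1012) + 3154)*(1/2285) = (-2024 + 3154)*(1/2285) = 1130*(1/2285) = 226/457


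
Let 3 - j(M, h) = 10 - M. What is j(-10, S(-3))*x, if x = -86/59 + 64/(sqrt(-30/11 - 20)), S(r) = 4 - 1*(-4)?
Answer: 1462/59 + 544*I*sqrt(110)/25 ≈ 24.78 + 228.22*I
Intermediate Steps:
S(r) = 8 (S(r) = 4 + 4 = 8)
j(M, h) = -7 + M (j(M, h) = 3 - (10 - M) = 3 + (-10 + M) = -7 + M)
x = -86/59 - 32*I*sqrt(110)/25 (x = -86*1/59 + 64/(sqrt(-30*1/11 - 20)) = -86/59 + 64/(sqrt(-30/11 - 20)) = -86/59 + 64/(sqrt(-250/11)) = -86/59 + 64/((5*I*sqrt(110)/11)) = -86/59 + 64*(-I*sqrt(110)/50) = -86/59 - 32*I*sqrt(110)/25 ≈ -1.4576 - 13.425*I)
j(-10, S(-3))*x = (-7 - 10)*(-86/59 - 32*I*sqrt(110)/25) = -17*(-86/59 - 32*I*sqrt(110)/25) = 1462/59 + 544*I*sqrt(110)/25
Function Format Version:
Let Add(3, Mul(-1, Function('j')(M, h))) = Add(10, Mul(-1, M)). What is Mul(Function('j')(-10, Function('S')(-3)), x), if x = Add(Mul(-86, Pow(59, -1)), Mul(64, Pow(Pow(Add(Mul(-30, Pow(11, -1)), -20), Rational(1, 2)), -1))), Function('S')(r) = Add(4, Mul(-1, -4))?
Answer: Add(Rational(1462, 59), Mul(Rational(544, 25), I, Pow(110, Rational(1, 2)))) ≈ Add(24.780, Mul(228.22, I))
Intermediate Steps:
Function('S')(r) = 8 (Function('S')(r) = Add(4, 4) = 8)
Function('j')(M, h) = Add(-7, M) (Function('j')(M, h) = Add(3, Mul(-1, Add(10, Mul(-1, M)))) = Add(3, Add(-10, M)) = Add(-7, M))
x = Add(Rational(-86, 59), Mul(Rational(-32, 25), I, Pow(110, Rational(1, 2)))) (x = Add(Mul(-86, Rational(1, 59)), Mul(64, Pow(Pow(Add(Mul(-30, Rational(1, 11)), -20), Rational(1, 2)), -1))) = Add(Rational(-86, 59), Mul(64, Pow(Pow(Add(Rational(-30, 11), -20), Rational(1, 2)), -1))) = Add(Rational(-86, 59), Mul(64, Pow(Pow(Rational(-250, 11), Rational(1, 2)), -1))) = Add(Rational(-86, 59), Mul(64, Pow(Mul(Rational(5, 11), I, Pow(110, Rational(1, 2))), -1))) = Add(Rational(-86, 59), Mul(64, Mul(Rational(-1, 50), I, Pow(110, Rational(1, 2))))) = Add(Rational(-86, 59), Mul(Rational(-32, 25), I, Pow(110, Rational(1, 2)))) ≈ Add(-1.4576, Mul(-13.425, I)))
Mul(Function('j')(-10, Function('S')(-3)), x) = Mul(Add(-7, -10), Add(Rational(-86, 59), Mul(Rational(-32, 25), I, Pow(110, Rational(1, 2))))) = Mul(-17, Add(Rational(-86, 59), Mul(Rational(-32, 25), I, Pow(110, Rational(1, 2))))) = Add(Rational(1462, 59), Mul(Rational(544, 25), I, Pow(110, Rational(1, 2))))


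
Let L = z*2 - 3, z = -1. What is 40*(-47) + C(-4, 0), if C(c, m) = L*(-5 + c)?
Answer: -1835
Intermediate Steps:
L = -5 (L = -1*2 - 3 = -2 - 3 = -5)
C(c, m) = 25 - 5*c (C(c, m) = -5*(-5 + c) = 25 - 5*c)
40*(-47) + C(-4, 0) = 40*(-47) + (25 - 5*(-4)) = -1880 + (25 + 20) = -1880 + 45 = -1835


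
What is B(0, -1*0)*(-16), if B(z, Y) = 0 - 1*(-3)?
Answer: -48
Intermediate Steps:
B(z, Y) = 3 (B(z, Y) = 0 + 3 = 3)
B(0, -1*0)*(-16) = 3*(-16) = -48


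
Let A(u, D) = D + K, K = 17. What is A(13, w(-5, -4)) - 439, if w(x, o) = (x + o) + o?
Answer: -435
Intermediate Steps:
w(x, o) = x + 2*o (w(x, o) = (o + x) + o = x + 2*o)
A(u, D) = 17 + D (A(u, D) = D + 17 = 17 + D)
A(13, w(-5, -4)) - 439 = (17 + (-5 + 2*(-4))) - 439 = (17 + (-5 - 8)) - 439 = (17 - 13) - 439 = 4 - 439 = -435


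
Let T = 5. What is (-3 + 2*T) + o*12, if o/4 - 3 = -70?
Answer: -3209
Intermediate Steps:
o = -268 (o = 12 + 4*(-70) = 12 - 280 = -268)
(-3 + 2*T) + o*12 = (-3 + 2*5) - 268*12 = (-3 + 10) - 3216 = 7 - 3216 = -3209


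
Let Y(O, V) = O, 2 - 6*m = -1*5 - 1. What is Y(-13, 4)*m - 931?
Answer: -2845/3 ≈ -948.33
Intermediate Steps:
m = 4/3 (m = 1/3 - (-1*5 - 1)/6 = 1/3 - (-5 - 1)/6 = 1/3 - 1/6*(-6) = 1/3 + 1 = 4/3 ≈ 1.3333)
Y(-13, 4)*m - 931 = -13*4/3 - 931 = -52/3 - 931 = -2845/3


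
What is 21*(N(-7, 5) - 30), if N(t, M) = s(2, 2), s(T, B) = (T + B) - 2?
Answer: -588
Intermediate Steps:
s(T, B) = -2 + B + T (s(T, B) = (B + T) - 2 = -2 + B + T)
N(t, M) = 2 (N(t, M) = -2 + 2 + 2 = 2)
21*(N(-7, 5) - 30) = 21*(2 - 30) = 21*(-28) = -588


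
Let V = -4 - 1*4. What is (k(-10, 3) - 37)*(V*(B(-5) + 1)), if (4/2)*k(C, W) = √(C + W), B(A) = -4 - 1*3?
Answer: -1776 + 24*I*√7 ≈ -1776.0 + 63.498*I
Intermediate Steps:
V = -8 (V = -4 - 4 = -8)
B(A) = -7 (B(A) = -4 - 3 = -7)
k(C, W) = √(C + W)/2
(k(-10, 3) - 37)*(V*(B(-5) + 1)) = (√(-10 + 3)/2 - 37)*(-8*(-7 + 1)) = (√(-7)/2 - 37)*(-8*(-6)) = ((I*√7)/2 - 37)*48 = (I*√7/2 - 37)*48 = (-37 + I*√7/2)*48 = -1776 + 24*I*√7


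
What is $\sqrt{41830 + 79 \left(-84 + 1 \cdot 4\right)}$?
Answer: $\sqrt{35510} \approx 188.44$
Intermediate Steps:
$\sqrt{41830 + 79 \left(-84 + 1 \cdot 4\right)} = \sqrt{41830 + 79 \left(-84 + 4\right)} = \sqrt{41830 + 79 \left(-80\right)} = \sqrt{41830 - 6320} = \sqrt{35510}$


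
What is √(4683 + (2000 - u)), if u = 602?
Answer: √6081 ≈ 77.981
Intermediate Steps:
√(4683 + (2000 - u)) = √(4683 + (2000 - 1*602)) = √(4683 + (2000 - 602)) = √(4683 + 1398) = √6081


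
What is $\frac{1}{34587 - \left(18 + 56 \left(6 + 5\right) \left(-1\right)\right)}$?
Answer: $\frac{1}{35185} \approx 2.8421 \cdot 10^{-5}$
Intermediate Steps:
$\frac{1}{34587 - \left(18 + 56 \left(6 + 5\right) \left(-1\right)\right)} = \frac{1}{34587 + \left(\left(-51 + 33\right) - 56 \cdot 11 \left(-1\right)\right)} = \frac{1}{34587 - -598} = \frac{1}{34587 + \left(-18 + 616\right)} = \frac{1}{34587 + 598} = \frac{1}{35185}$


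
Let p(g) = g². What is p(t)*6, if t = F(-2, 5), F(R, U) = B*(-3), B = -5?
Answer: 1350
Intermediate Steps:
F(R, U) = 15 (F(R, U) = -5*(-3) = 15)
t = 15
p(t)*6 = 15²*6 = 225*6 = 1350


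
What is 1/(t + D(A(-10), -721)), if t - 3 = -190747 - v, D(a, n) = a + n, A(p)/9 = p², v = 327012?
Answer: -1/517577 ≈ -1.9321e-6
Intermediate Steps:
A(p) = 9*p²
t = -517756 (t = 3 + (-190747 - 1*327012) = 3 + (-190747 - 327012) = 3 - 517759 = -517756)
1/(t + D(A(-10), -721)) = 1/(-517756 + (9*(-10)² - 721)) = 1/(-517756 + (9*100 - 721)) = 1/(-517756 + (900 - 721)) = 1/(-517756 + 179) = 1/(-517577) = -1/517577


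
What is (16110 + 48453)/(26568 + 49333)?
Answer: 64563/75901 ≈ 0.85062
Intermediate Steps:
(16110 + 48453)/(26568 + 49333) = 64563/75901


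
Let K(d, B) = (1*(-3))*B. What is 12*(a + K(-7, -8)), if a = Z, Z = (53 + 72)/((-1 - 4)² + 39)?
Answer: 4983/16 ≈ 311.44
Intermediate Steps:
K(d, B) = -3*B
Z = 125/64 (Z = 125/((-5)² + 39) = 125/(25 + 39) = 125/64 ≈ 1.9531)
a = 125/64 ≈ 1.9531
12*(a + K(-7, -8)) = 12*(125/64 - 3*(-8)) = 12*(125/64 + 24) = 12*(1661/64) = 4983/16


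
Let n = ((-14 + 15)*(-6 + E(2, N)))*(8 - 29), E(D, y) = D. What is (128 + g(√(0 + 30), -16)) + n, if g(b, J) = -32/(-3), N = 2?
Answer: 668/3 ≈ 222.67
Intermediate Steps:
g(b, J) = 32/3 (g(b, J) = -32*(-⅓) = 32/3)
n = 84 (n = ((-14 + 15)*(-6 + 2))*(8 - 29) = (1*(-4))*(-21) = -4*(-21) = 84)
(128 + g(√(0 + 30), -16)) + n = (128 + 32/3) + 84 = 416/3 + 84 = 668/3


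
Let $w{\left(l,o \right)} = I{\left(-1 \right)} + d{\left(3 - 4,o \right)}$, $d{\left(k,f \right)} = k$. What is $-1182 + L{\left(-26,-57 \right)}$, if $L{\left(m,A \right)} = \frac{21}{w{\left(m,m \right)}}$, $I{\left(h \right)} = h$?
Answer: $- \frac{2385}{2} \approx -1192.5$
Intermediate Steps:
$w{\left(l,o \right)} = -2$ ($w{\left(l,o \right)} = -1 + \left(3 - 4\right) = -1 - 1 = -2$)
$L{\left(m,A \right)} = - \frac{21}{2}$ ($L{\left(m,A \right)} = \frac{21}{-2} = 21 \left(- \frac{1}{2}\right) = - \frac{21}{2}$)
$-1182 + L{\left(-26,-57 \right)} = -1182 - \frac{21}{2} = - \frac{2385}{2}$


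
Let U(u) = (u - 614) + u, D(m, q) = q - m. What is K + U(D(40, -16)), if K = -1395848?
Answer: -1396574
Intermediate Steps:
U(u) = -614 + 2*u (U(u) = (-614 + u) + u = -614 + 2*u)
K + U(D(40, -16)) = -1395848 + (-614 + 2*(-16 - 1*40)) = -1395848 + (-614 + 2*(-16 - 40)) = -1395848 + (-614 + 2*(-56)) = -1395848 + (-614 - 112) = -1395848 - 726 = -1396574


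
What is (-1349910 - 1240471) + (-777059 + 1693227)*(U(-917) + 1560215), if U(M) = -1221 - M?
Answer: 1429137950667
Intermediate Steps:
(-1349910 - 1240471) + (-777059 + 1693227)*(U(-917) + 1560215) = (-1349910 - 1240471) + (-777059 + 1693227)*((-1221 - 1*(-917)) + 1560215) = -2590381 + 916168*((-1221 + 917) + 1560215) = -2590381 + 916168*(-304 + 1560215) = -2590381 + 916168*1559911 = -2590381 + 1429140541048 = 1429137950667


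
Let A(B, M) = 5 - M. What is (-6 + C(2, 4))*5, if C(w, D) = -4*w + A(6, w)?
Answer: -55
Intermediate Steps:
C(w, D) = 5 - 5*w (C(w, D) = -4*w + (5 - w) = 5 - 5*w)
(-6 + C(2, 4))*5 = (-6 + (5 - 5*2))*5 = (-6 + (5 - 10))*5 = (-6 - 5)*5 = -11*5 = -55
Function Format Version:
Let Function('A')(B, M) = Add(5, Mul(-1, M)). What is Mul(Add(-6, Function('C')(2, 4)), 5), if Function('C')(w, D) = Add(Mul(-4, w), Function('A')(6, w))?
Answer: -55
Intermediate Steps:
Function('C')(w, D) = Add(5, Mul(-5, w)) (Function('C')(w, D) = Add(Mul(-4, w), Add(5, Mul(-1, w))) = Add(5, Mul(-5, w)))
Mul(Add(-6, Function('C')(2, 4)), 5) = Mul(Add(-6, Add(5, Mul(-5, 2))), 5) = Mul(Add(-6, Add(5, -10)), 5) = Mul(Add(-6, -5), 5) = Mul(-11, 5) = -55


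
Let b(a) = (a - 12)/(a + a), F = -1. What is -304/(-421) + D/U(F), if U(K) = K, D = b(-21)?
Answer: -375/5894 ≈ -0.063624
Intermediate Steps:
b(a) = (-12 + a)/(2*a) (b(a) = (-12 + a)/((2*a)) = (-12 + a)*(1/(2*a)) = (-12 + a)/(2*a))
D = 11/14 (D = (½)*(-12 - 21)/(-21) = (½)*(-1/21)*(-33) = 11/14 ≈ 0.78571)
-304/(-421) + D/U(F) = -304/(-421) + (11/14)/(-1) = -304*(-1/421) + (11/14)*(-1) = 304/421 - 11/14 = -375/5894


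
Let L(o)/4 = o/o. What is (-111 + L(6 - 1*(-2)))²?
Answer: 11449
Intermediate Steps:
L(o) = 4 (L(o) = 4*(o/o) = 4*1 = 4)
(-111 + L(6 - 1*(-2)))² = (-111 + 4)² = (-107)² = 11449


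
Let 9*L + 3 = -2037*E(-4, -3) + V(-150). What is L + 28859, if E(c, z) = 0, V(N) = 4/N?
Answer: 19479598/675 ≈ 28859.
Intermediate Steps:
L = -227/675 (L = -⅓ + (-2037*0 + 4/(-150))/9 = -⅓ + (0 + 4*(-1/150))/9 = -⅓ + (0 - 2/75)/9 = -⅓ + (⅑)*(-2/75) = -⅓ - 2/675 = -227/675 ≈ -0.33630)
L + 28859 = -227/675 + 28859 = 19479598/675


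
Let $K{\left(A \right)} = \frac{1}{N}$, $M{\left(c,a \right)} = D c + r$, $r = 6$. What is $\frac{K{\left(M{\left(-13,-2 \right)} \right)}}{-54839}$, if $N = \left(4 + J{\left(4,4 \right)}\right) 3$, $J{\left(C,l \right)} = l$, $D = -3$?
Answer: $- \frac{1}{1316136} \approx -7.598 \cdot 10^{-7}$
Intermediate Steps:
$M{\left(c,a \right)} = 6 - 3 c$ ($M{\left(c,a \right)} = - 3 c + 6 = 6 - 3 c$)
$N = 24$ ($N = \left(4 + 4\right) 3 = 8 \cdot 3 = 24$)
$K{\left(A \right)} = \frac{1}{24}$
$\frac{K{\left(M{\left(-13,-2 \right)} \right)}}{-54839} = \frac{1}{24 \left(-54839\right)} = \frac{1}{24} \left(- \frac{1}{54839}\right) = - \frac{1}{1316136}$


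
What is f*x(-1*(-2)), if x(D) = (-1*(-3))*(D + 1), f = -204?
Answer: -1836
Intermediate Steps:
x(D) = 3 + 3*D (x(D) = 3*(1 + D) = 3 + 3*D)
f*x(-1*(-2)) = -204*(3 + 3*(-1*(-2))) = -204*(3 + 3*2) = -204*(3 + 6) = -204*9 = -1836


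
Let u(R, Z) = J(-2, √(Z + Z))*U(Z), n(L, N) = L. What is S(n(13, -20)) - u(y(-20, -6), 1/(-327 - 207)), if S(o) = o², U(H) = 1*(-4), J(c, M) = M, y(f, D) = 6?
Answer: 169 + 4*I*√267/267 ≈ 169.0 + 0.2448*I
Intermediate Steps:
U(H) = -4
u(R, Z) = -4*√2*√Z (u(R, Z) = √(Z + Z)*(-4) = √(2*Z)*(-4) = (√2*√Z)*(-4) = -4*√2*√Z)
S(n(13, -20)) - u(y(-20, -6), 1/(-327 - 207)) = 13² - (-4)*√2*√(1/(-327 - 207)) = 169 - (-4)*√2*√(1/(-534)) = 169 - (-4)*√2*√(-1/534) = 169 - (-4)*√2*I*√534/534 = 169 - (-4)*I*√267/267 = 169 + 4*I*√267/267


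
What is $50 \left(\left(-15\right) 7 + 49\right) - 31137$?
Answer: $-33937$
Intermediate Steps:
$50 \left(\left(-15\right) 7 + 49\right) - 31137 = 50 \left(-105 + 49\right) - 31137 = 50 \left(-56\right) - 31137 = -2800 - 31137 = -33937$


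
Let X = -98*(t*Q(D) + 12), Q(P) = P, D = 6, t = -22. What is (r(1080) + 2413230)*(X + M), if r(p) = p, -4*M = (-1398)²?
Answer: -1151241994710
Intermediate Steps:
M = -488601 (M = -¼*(-1398)² = -¼*1954404 = -488601)
X = 11760 (X = -98*(-22*6 + 12) = -98*(-132 + 12) = -98*(-120) = 11760)
(r(1080) + 2413230)*(X + M) = (1080 + 2413230)*(11760 - 488601) = 2414310*(-476841) = -1151241994710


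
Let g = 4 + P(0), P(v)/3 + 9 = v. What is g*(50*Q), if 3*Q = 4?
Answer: -4600/3 ≈ -1533.3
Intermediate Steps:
Q = 4/3 (Q = (⅓)*4 = 4/3 ≈ 1.3333)
P(v) = -27 + 3*v
g = -23 (g = 4 + (-27 + 3*0) = 4 + (-27 + 0) = 4 - 27 = -23)
g*(50*Q) = -1150*4/3 = -23*200/3 = -4600/3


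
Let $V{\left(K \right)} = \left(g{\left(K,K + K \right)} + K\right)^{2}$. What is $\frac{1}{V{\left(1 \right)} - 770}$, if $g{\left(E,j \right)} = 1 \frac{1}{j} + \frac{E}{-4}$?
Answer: $- \frac{16}{12295} \approx -0.0013013$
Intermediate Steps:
$g{\left(E,j \right)} = \frac{1}{j} - \frac{E}{4}$ ($g{\left(E,j \right)} = \frac{1}{j} + E \left(- \frac{1}{4}\right) = \frac{1}{j} - \frac{E}{4}$)
$V{\left(K \right)} = \left(\frac{1}{2 K} + \frac{3 K}{4}\right)^{2}$ ($V{\left(K \right)} = \left(\left(\frac{1}{K + K} - \frac{K}{4}\right) + K\right)^{2} = \left(\left(\frac{1}{2 K} - \frac{K}{4}\right) + K\right)^{2} = \left(\frac{1}{2 K} + \frac{3 K}{4}\right)^{2}$)
$\frac{1}{V{\left(1 \right)} - 770} = \frac{1}{\frac{\left(2 + 3 \cdot 1^{2}\right)^{2}}{16 \cdot 1} - 770} = \frac{1}{\frac{1}{16} \cdot 1 \left(2 + 3 \cdot 1\right)^{2} - 770} = \frac{1}{\frac{1}{16} \cdot 1 \left(2 + 3\right)^{2} - 770} = \frac{1}{\frac{1}{16} \cdot 1 \cdot 5^{2} - 770} = \frac{1}{\frac{1}{16} \cdot 1 \cdot 25 - 770} = \frac{1}{\frac{25}{16} - 770} = \frac{1}{- \frac{12295}{16}} = - \frac{16}{12295}$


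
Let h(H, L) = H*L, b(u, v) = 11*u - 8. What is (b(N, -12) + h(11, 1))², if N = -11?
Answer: 13924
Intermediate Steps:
b(u, v) = -8 + 11*u
(b(N, -12) + h(11, 1))² = ((-8 + 11*(-11)) + 11*1)² = ((-8 - 121) + 11)² = (-129 + 11)² = (-118)² = 13924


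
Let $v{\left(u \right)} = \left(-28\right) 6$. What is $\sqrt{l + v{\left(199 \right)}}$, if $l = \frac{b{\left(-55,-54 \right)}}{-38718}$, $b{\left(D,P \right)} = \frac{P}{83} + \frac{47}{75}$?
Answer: $\frac{i \sqrt{4819353634122522}}{5355990} \approx 12.961 i$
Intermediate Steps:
$v{\left(u \right)} = -168$
$b{\left(D,P \right)} = \frac{47}{75} + \frac{P}{83}$ ($b{\left(D,P \right)} = P \frac{1}{83} + 47 \cdot \frac{1}{75} = \frac{P}{83} + \frac{47}{75} = \frac{47}{75} + \frac{P}{83}$)
$l = \frac{149}{241019550}$ ($l = \frac{\frac{47}{75} + \frac{1}{83} \left(-54\right)}{-38718} = \left(\frac{47}{75} - \frac{54}{83}\right) \left(- \frac{1}{38718}\right) = \left(- \frac{149}{6225}\right) \left(- \frac{1}{38718}\right) = \frac{149}{241019550} \approx 6.1821 \cdot 10^{-7}$)
$\sqrt{l + v{\left(199 \right)}} = \sqrt{\frac{149}{241019550} - 168} = \sqrt{- \frac{40491284251}{241019550}} = \frac{i \sqrt{4819353634122522}}{5355990}$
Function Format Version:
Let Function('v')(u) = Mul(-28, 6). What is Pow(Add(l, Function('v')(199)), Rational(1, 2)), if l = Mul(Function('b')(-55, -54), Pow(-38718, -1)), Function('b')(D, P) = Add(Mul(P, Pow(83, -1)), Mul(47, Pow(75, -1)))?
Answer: Mul(Rational(1, 5355990), I, Pow(4819353634122522, Rational(1, 2))) ≈ Mul(12.961, I)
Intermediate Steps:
Function('v')(u) = -168
Function('b')(D, P) = Add(Rational(47, 75), Mul(Rational(1, 83), P)) (Function('b')(D, P) = Add(Mul(P, Rational(1, 83)), Mul(47, Rational(1, 75))) = Add(Mul(Rational(1, 83), P), Rational(47, 75)) = Add(Rational(47, 75), Mul(Rational(1, 83), P)))
l = Rational(149, 241019550) (l = Mul(Add(Rational(47, 75), Mul(Rational(1, 83), -54)), Pow(-38718, -1)) = Mul(Add(Rational(47, 75), Rational(-54, 83)), Rational(-1, 38718)) = Mul(Rational(-149, 6225), Rational(-1, 38718)) = Rational(149, 241019550) ≈ 6.1821e-7)
Pow(Add(l, Function('v')(199)), Rational(1, 2)) = Pow(Add(Rational(149, 241019550), -168), Rational(1, 2)) = Pow(Rational(-40491284251, 241019550), Rational(1, 2)) = Mul(Rational(1, 5355990), I, Pow(4819353634122522, Rational(1, 2)))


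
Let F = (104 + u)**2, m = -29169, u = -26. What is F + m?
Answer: -23085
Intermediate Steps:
F = 6084 (F = (104 - 26)**2 = 78**2 = 6084)
F + m = 6084 - 29169 = -23085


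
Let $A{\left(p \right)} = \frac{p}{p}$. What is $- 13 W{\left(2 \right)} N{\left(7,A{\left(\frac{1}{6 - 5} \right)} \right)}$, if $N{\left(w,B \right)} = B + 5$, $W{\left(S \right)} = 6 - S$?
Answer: $-312$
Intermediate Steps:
$A{\left(p \right)} = 1$
$N{\left(w,B \right)} = 5 + B$
$- 13 W{\left(2 \right)} N{\left(7,A{\left(\frac{1}{6 - 5} \right)} \right)} = - 13 \left(6 - 2\right) \left(5 + 1\right) = - 13 \left(6 - 2\right) 6 = \left(-13\right) 4 \cdot 6 = \left(-52\right) 6 = -312$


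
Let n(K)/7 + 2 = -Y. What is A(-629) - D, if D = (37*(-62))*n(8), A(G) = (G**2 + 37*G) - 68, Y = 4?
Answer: 275952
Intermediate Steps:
n(K) = -42 (n(K) = -14 + 7*(-1*4) = -14 + 7*(-4) = -14 - 28 = -42)
A(G) = -68 + G**2 + 37*G
D = 96348 (D = (37*(-62))*(-42) = -2294*(-42) = 96348)
A(-629) - D = (-68 + (-629)**2 + 37*(-629)) - 1*96348 = (-68 + 395641 - 23273) - 96348 = 372300 - 96348 = 275952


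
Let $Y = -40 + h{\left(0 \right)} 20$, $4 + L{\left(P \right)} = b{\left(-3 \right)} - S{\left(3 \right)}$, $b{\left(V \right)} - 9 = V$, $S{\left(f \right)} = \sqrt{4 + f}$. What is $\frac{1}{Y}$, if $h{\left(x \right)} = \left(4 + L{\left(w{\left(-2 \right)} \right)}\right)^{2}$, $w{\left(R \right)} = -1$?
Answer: $\frac{41}{13460} + \frac{3 \sqrt{7}}{3365} \approx 0.0054048$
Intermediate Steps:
$b{\left(V \right)} = 9 + V$
$L{\left(P \right)} = 2 - \sqrt{7}$ ($L{\left(P \right)} = -4 + \left(\left(9 - 3\right) - \sqrt{4 + 3}\right) = -4 + \left(6 - \sqrt{7}\right) = 2 - \sqrt{7}$)
$h{\left(x \right)} = \left(6 - \sqrt{7}\right)^{2}$ ($h{\left(x \right)} = \left(4 + \left(2 - \sqrt{7}\right)\right)^{2} = \left(6 - \sqrt{7}\right)^{2}$)
$Y = -40 + 20 \left(6 - \sqrt{7}\right)^{2}$ ($Y = -40 + \left(6 - \sqrt{7}\right)^{2} \cdot 20 = -40 + 20 \left(6 - \sqrt{7}\right)^{2} \approx 185.02$)
$\frac{1}{Y} = \frac{1}{820 - 240 \sqrt{7}}$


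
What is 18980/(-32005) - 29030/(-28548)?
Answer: 38726411/91367874 ≈ 0.42385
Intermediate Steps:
18980/(-32005) - 29030/(-28548) = 18980*(-1/32005) - 29030*(-1/28548) = -3796/6401 + 14515/14274 = 38726411/91367874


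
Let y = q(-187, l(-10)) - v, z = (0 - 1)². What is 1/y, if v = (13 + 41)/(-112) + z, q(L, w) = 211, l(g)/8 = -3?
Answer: 56/11787 ≈ 0.0047510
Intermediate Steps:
l(g) = -24 (l(g) = 8*(-3) = -24)
z = 1 (z = (-1)² = 1)
v = 29/56 (v = (13 + 41)/(-112) + 1 = -1/112*54 + 1 = -27/56 + 1 = 29/56 ≈ 0.51786)
y = 11787/56 (y = 211 - 1*29/56 = 211 - 29/56 = 11787/56 ≈ 210.48)
1/y = 1/(11787/56) = 56/11787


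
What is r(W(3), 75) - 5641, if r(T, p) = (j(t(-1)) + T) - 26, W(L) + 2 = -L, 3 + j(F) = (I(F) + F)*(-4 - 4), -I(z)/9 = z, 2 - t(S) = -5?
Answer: -5227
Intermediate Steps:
t(S) = 7 (t(S) = 2 - 1*(-5) = 2 + 5 = 7)
I(z) = -9*z
j(F) = -3 + 64*F (j(F) = -3 + (-9*F + F)*(-4 - 4) = -3 - 8*F*(-8) = -3 + 64*F)
W(L) = -2 - L
r(T, p) = 419 + T (r(T, p) = ((-3 + 64*7) + T) - 26 = ((-3 + 448) + T) - 26 = (445 + T) - 26 = 419 + T)
r(W(3), 75) - 5641 = (419 + (-2 - 1*3)) - 5641 = (419 + (-2 - 3)) - 5641 = (419 - 5) - 5641 = 414 - 5641 = -5227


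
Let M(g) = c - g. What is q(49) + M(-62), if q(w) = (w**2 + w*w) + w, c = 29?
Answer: 4942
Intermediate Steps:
M(g) = 29 - g
q(w) = w + 2*w**2 (q(w) = (w**2 + w**2) + w = 2*w**2 + w = w + 2*w**2)
q(49) + M(-62) = 49*(1 + 2*49) + (29 - 1*(-62)) = 49*(1 + 98) + (29 + 62) = 49*99 + 91 = 4851 + 91 = 4942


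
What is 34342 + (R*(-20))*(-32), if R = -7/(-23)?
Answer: 794346/23 ≈ 34537.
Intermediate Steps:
R = 7/23 (R = -7*(-1/23) = 7/23 ≈ 0.30435)
34342 + (R*(-20))*(-32) = 34342 + ((7/23)*(-20))*(-32) = 34342 - 140/23*(-32) = 34342 + 4480/23 = 794346/23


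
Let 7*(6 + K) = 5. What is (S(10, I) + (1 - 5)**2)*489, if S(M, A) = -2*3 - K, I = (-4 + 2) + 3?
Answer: 52323/7 ≈ 7474.7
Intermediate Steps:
K = -37/7 (K = -6 + (1/7)*5 = -6 + 5/7 = -37/7 ≈ -5.2857)
I = 1 (I = -2 + 3 = 1)
S(M, A) = -5/7 (S(M, A) = -2*3 - 1*(-37/7) = -6 + 37/7 = -5/7)
(S(10, I) + (1 - 5)**2)*489 = (-5/7 + (1 - 5)**2)*489 = (-5/7 + (-4)**2)*489 = (-5/7 + 16)*489 = (107/7)*489 = 52323/7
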